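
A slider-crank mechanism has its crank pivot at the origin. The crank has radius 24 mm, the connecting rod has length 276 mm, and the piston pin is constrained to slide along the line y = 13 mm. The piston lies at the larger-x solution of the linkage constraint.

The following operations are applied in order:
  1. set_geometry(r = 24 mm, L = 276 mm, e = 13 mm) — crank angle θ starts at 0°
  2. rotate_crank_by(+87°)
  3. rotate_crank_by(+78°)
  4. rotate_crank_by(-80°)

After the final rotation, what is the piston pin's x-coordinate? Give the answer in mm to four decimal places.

set_geometry: r = 24 mm, L = 276 mm, e = 13 mm; θ ← 0°
rotate_crank_by(+87°): θ ← 0° +87° = 87°
rotate_crank_by(+78°): θ ← 87° +78° = 165°
rotate_crank_by(-80°): θ ← 165° -80° = 85°
crank pin P = (r cos θ, r sin θ) = (2.091738, 23.908673)
h = r sin θ − e = 23.908673 − 13 = 10.908673
x = r cos θ + √(L² − h²) = 2.091738 + √(76176.0 − 118.9991) = 2.091738 + 275.784338 = 277.876075

277.8761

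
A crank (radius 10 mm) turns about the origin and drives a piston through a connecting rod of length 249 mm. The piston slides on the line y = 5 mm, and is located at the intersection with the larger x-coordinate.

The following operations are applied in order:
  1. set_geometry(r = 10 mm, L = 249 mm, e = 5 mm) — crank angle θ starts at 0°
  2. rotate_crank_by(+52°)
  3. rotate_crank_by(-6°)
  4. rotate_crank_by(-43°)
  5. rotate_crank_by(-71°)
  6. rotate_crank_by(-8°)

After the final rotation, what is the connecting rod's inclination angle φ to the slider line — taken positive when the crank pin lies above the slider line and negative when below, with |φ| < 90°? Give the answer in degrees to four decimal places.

set_geometry: r = 10 mm, L = 249 mm, e = 5 mm; θ ← 0°
rotate_crank_by(+52°): θ ← 0° +52° = 52°
rotate_crank_by(-6°): θ ← 52° -6° = 46°
rotate_crank_by(-43°): θ ← 46° -43° = 3°
rotate_crank_by(-71°): θ ← 3° -71° = -68°
rotate_crank_by(-8°): θ ← -68° -8° = -76°
crank pin P = (r cos θ, r sin θ) = (2.419219, -9.702957)
h = r sin θ − e = -9.702957 − 5 = -14.702957
sin φ = h / L = -14.702957 / 249 = -0.05904802
φ = arcsin(-0.05904802) = -3.385172°

-3.3852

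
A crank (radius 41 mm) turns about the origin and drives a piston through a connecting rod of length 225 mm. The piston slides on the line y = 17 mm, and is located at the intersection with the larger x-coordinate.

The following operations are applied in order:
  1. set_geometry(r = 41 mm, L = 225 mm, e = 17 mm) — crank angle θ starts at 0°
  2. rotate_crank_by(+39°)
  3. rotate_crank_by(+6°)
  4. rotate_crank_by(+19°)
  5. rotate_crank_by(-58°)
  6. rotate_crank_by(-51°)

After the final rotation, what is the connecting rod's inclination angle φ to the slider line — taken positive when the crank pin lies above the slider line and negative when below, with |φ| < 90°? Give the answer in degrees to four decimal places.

-11.7947

set_geometry: r = 41 mm, L = 225 mm, e = 17 mm; θ ← 0°
rotate_crank_by(+39°): θ ← 0° +39° = 39°
rotate_crank_by(+6°): θ ← 39° +6° = 45°
rotate_crank_by(+19°): θ ← 45° +19° = 64°
rotate_crank_by(-58°): θ ← 64° -58° = 6°
rotate_crank_by(-51°): θ ← 6° -51° = -45°
crank pin P = (r cos θ, r sin θ) = (28.991378, -28.991378)
h = r sin θ − e = -28.991378 − 17 = -45.991378
sin φ = h / L = -45.991378 / 225 = -0.20440612
φ = arcsin(-0.20440612) = -11.794736°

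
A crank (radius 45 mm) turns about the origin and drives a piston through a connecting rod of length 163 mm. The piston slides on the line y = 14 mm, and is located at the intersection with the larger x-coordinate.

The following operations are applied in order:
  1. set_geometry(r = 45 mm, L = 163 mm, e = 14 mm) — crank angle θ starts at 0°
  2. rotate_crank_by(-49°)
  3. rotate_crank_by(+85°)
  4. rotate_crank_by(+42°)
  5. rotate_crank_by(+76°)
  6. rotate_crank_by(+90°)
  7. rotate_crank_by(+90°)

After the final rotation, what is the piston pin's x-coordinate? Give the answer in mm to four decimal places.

199.9183

set_geometry: r = 45 mm, L = 163 mm, e = 14 mm; θ ← 0°
rotate_crank_by(-49°): θ ← 0° -49° = -49°
rotate_crank_by(+85°): θ ← -49° +85° = 36°
rotate_crank_by(+42°): θ ← 36° +42° = 78°
rotate_crank_by(+76°): θ ← 78° +76° = 154°
rotate_crank_by(+90°): θ ← 154° +90° = 244°
rotate_crank_by(+90°): θ ← 244° +90° = 334°
crank pin P = (r cos θ, r sin θ) = (40.445732, -19.726702)
h = r sin θ − e = -19.726702 − 14 = -33.726702
x = r cos θ + √(L² − h²) = 40.445732 + √(26569.0 − 1137.4904) = 40.445732 + 159.472598 = 199.918330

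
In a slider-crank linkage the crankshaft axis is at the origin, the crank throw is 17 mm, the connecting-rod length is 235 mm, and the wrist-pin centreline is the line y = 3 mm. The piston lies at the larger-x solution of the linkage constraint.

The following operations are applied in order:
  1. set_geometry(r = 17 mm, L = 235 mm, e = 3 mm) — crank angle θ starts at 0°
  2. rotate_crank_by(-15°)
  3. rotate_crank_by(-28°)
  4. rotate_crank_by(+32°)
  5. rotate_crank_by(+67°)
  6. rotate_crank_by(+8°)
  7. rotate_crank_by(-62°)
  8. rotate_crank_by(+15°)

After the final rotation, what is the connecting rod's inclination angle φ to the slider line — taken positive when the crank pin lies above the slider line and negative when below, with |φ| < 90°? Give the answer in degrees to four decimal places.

0.4804

set_geometry: r = 17 mm, L = 235 mm, e = 3 mm; θ ← 0°
rotate_crank_by(-15°): θ ← 0° -15° = -15°
rotate_crank_by(-28°): θ ← -15° -28° = -43°
rotate_crank_by(+32°): θ ← -43° +32° = -11°
rotate_crank_by(+67°): θ ← -11° +67° = 56°
rotate_crank_by(+8°): θ ← 56° +8° = 64°
rotate_crank_by(-62°): θ ← 64° -62° = 2°
rotate_crank_by(+15°): θ ← 2° +15° = 17°
crank pin P = (r cos θ, r sin θ) = (16.257181, 4.970319)
h = r sin θ − e = 4.970319 − 3 = 1.970319
sin φ = h / L = 1.970319 / 235 = 0.00838434
φ = arcsin(0.00838434) = 0.480393°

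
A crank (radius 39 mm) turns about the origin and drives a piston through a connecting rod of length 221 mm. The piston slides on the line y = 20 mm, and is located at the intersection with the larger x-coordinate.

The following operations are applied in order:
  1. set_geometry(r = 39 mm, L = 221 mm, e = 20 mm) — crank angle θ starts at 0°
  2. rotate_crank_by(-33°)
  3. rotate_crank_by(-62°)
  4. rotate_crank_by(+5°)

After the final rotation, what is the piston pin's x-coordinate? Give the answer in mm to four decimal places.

set_geometry: r = 39 mm, L = 221 mm, e = 20 mm; θ ← 0°
rotate_crank_by(-33°): θ ← 0° -33° = -33°
rotate_crank_by(-62°): θ ← -33° -62° = -95°
rotate_crank_by(+5°): θ ← -95° +5° = -90°
crank pin P = (r cos θ, r sin θ) = (0.000000, -39.000000)
h = r sin θ − e = -39.000000 − 20 = -59.000000
x = r cos θ + √(L² − h²) = 0.000000 + √(48841.0 − 3481.0000) = 0.000000 + 212.978872 = 212.978872

212.9789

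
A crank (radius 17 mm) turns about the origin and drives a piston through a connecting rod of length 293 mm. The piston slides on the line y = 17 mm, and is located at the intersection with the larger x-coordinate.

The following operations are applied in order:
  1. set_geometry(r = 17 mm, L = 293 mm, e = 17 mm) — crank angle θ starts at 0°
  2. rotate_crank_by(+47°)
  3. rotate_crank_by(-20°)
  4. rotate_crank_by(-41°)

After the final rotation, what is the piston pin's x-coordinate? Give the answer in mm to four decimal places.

set_geometry: r = 17 mm, L = 293 mm, e = 17 mm; θ ← 0°
rotate_crank_by(+47°): θ ← 0° +47° = 47°
rotate_crank_by(-20°): θ ← 47° -20° = 27°
rotate_crank_by(-41°): θ ← 27° -41° = -14°
crank pin P = (r cos θ, r sin θ) = (16.495027, -4.112672)
h = r sin θ − e = -4.112672 − 17 = -21.112672
x = r cos θ + √(L² − h²) = 16.495027 + √(85849.0 − 445.7449) = 16.495027 + 292.238353 = 308.733381

308.7334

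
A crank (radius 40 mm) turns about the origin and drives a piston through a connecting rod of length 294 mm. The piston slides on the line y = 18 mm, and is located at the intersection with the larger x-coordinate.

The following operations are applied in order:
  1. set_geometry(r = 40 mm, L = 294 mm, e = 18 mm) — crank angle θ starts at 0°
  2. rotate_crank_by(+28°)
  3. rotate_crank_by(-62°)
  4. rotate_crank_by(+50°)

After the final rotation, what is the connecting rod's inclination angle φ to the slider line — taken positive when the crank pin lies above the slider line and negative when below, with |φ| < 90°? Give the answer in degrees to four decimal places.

-1.3593

set_geometry: r = 40 mm, L = 294 mm, e = 18 mm; θ ← 0°
rotate_crank_by(+28°): θ ← 0° +28° = 28°
rotate_crank_by(-62°): θ ← 28° -62° = -34°
rotate_crank_by(+50°): θ ← -34° +50° = 16°
crank pin P = (r cos θ, r sin θ) = (38.450468, 11.025494)
h = r sin θ − e = 11.025494 − 18 = -6.974506
sin φ = h / L = -6.974506 / 294 = -0.02372281
φ = arcsin(-0.02372281) = -1.359344°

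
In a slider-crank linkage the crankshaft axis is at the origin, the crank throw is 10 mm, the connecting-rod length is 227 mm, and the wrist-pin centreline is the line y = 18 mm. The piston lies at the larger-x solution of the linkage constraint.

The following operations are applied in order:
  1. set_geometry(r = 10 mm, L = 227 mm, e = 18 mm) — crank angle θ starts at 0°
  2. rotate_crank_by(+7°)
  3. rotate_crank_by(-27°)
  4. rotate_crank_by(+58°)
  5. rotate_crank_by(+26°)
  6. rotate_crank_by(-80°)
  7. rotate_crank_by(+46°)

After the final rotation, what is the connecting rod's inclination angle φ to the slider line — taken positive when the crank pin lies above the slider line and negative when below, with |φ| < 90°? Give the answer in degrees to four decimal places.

set_geometry: r = 10 mm, L = 227 mm, e = 18 mm; θ ← 0°
rotate_crank_by(+7°): θ ← 0° +7° = 7°
rotate_crank_by(-27°): θ ← 7° -27° = -20°
rotate_crank_by(+58°): θ ← -20° +58° = 38°
rotate_crank_by(+26°): θ ← 38° +26° = 64°
rotate_crank_by(-80°): θ ← 64° -80° = -16°
rotate_crank_by(+46°): θ ← -16° +46° = 30°
crank pin P = (r cos θ, r sin θ) = (8.660254, 5.000000)
h = r sin θ − e = 5.000000 − 18 = -13.000000
sin φ = h / L = -13.000000 / 227 = -0.05726872
φ = arcsin(-0.05726872) = -3.283052°

-3.2831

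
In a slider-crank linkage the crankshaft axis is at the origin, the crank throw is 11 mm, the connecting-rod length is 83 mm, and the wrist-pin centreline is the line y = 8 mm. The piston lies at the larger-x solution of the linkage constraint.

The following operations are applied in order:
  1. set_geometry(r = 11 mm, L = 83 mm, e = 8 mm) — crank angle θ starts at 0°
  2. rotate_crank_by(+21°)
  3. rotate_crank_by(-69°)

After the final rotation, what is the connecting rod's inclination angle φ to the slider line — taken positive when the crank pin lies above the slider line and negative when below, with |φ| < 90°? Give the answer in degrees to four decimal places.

-11.2374

set_geometry: r = 11 mm, L = 83 mm, e = 8 mm; θ ← 0°
rotate_crank_by(+21°): θ ← 0° +21° = 21°
rotate_crank_by(-69°): θ ← 21° -69° = -48°
crank pin P = (r cos θ, r sin θ) = (7.360437, -8.174593)
h = r sin θ − e = -8.174593 − 8 = -16.174593
sin φ = h / L = -16.174593 / 83 = -0.19487462
φ = arcsin(-0.19487462) = -11.237399°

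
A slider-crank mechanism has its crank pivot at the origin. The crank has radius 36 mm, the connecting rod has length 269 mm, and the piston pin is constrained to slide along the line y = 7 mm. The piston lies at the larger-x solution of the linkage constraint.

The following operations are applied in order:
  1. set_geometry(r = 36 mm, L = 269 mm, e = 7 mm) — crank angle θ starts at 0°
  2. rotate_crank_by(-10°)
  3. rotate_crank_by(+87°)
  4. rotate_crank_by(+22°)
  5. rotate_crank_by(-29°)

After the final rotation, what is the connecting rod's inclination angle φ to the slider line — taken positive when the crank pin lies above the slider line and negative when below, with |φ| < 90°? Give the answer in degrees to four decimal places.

set_geometry: r = 36 mm, L = 269 mm, e = 7 mm; θ ← 0°
rotate_crank_by(-10°): θ ← 0° -10° = -10°
rotate_crank_by(+87°): θ ← -10° +87° = 77°
rotate_crank_by(+22°): θ ← 77° +22° = 99°
rotate_crank_by(-29°): θ ← 99° -29° = 70°
crank pin P = (r cos θ, r sin θ) = (12.312725, 33.828934)
h = r sin θ − e = 33.828934 − 7 = 26.828934
sin φ = h / L = 26.828934 / 269 = 0.09973582
φ = arcsin(0.09973582) = 5.723958°

5.7240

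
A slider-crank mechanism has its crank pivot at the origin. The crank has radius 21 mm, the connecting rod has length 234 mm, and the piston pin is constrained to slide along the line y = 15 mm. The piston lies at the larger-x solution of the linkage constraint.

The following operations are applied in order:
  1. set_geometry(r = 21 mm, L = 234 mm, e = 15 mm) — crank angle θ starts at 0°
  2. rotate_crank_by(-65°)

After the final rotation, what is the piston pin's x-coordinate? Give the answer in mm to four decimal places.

set_geometry: r = 21 mm, L = 234 mm, e = 15 mm; θ ← 0°
rotate_crank_by(-65°): θ ← 0° -65° = -65°
crank pin P = (r cos θ, r sin θ) = (8.874983, -19.032464)
h = r sin θ − e = -19.032464 − 15 = -34.032464
x = r cos θ + √(L² − h²) = 8.874983 + √(54756.0 − 1158.2086) = 8.874983 + 231.511968 = 240.386952

240.3870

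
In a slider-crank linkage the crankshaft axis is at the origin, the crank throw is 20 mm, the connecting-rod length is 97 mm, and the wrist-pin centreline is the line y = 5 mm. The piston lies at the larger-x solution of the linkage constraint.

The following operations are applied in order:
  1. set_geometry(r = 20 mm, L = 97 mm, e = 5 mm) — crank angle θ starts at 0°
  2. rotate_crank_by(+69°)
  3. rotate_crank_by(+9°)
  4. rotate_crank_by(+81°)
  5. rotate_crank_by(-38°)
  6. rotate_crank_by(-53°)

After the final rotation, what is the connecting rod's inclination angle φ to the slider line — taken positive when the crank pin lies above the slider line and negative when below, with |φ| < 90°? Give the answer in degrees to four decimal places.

set_geometry: r = 20 mm, L = 97 mm, e = 5 mm; θ ← 0°
rotate_crank_by(+69°): θ ← 0° +69° = 69°
rotate_crank_by(+9°): θ ← 69° +9° = 78°
rotate_crank_by(+81°): θ ← 78° +81° = 159°
rotate_crank_by(-38°): θ ← 159° -38° = 121°
rotate_crank_by(-53°): θ ← 121° -53° = 68°
crank pin P = (r cos θ, r sin θ) = (7.492132, 18.543677)
h = r sin θ − e = 18.543677 − 5 = 13.543677
sin φ = h / L = 13.543677 / 97 = 0.13962554
φ = arcsin(0.13962554) = 8.026178°

8.0262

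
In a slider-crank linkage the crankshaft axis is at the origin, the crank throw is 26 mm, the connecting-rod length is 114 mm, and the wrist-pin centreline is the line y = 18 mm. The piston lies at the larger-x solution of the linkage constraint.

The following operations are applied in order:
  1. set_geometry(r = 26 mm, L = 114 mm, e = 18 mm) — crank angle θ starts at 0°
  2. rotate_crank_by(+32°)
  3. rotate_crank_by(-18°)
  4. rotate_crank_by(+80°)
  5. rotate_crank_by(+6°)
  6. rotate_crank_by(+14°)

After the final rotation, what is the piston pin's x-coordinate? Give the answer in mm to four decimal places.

103.2796

set_geometry: r = 26 mm, L = 114 mm, e = 18 mm; θ ← 0°
rotate_crank_by(+32°): θ ← 0° +32° = 32°
rotate_crank_by(-18°): θ ← 32° -18° = 14°
rotate_crank_by(+80°): θ ← 14° +80° = 94°
rotate_crank_by(+6°): θ ← 94° +6° = 100°
rotate_crank_by(+14°): θ ← 100° +14° = 114°
crank pin P = (r cos θ, r sin θ) = (-10.575153, 23.752182)
h = r sin θ − e = 23.752182 − 18 = 5.752182
x = r cos θ + √(L² − h²) = -10.575153 + √(12996.0 − 33.0876) = -10.575153 + 113.854786 = 103.279634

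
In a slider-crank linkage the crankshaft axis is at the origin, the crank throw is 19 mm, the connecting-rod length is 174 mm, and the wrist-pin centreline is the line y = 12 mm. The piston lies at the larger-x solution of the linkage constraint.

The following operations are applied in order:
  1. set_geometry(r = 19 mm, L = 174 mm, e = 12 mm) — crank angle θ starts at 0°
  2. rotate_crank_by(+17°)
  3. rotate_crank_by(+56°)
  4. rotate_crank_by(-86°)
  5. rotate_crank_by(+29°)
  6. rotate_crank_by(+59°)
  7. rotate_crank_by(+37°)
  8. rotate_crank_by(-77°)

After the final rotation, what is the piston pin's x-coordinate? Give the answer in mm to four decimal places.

189.5604

set_geometry: r = 19 mm, L = 174 mm, e = 12 mm; θ ← 0°
rotate_crank_by(+17°): θ ← 0° +17° = 17°
rotate_crank_by(+56°): θ ← 17° +56° = 73°
rotate_crank_by(-86°): θ ← 73° -86° = -13°
rotate_crank_by(+29°): θ ← -13° +29° = 16°
rotate_crank_by(+59°): θ ← 16° +59° = 75°
rotate_crank_by(+37°): θ ← 75° +37° = 112°
rotate_crank_by(-77°): θ ← 112° -77° = 35°
crank pin P = (r cos θ, r sin θ) = (15.563889, 10.897952)
h = r sin θ − e = 10.897952 − 12 = -1.102048
x = r cos θ + √(L² − h²) = 15.563889 + √(30276.0 − 1.2145) = 15.563889 + 173.996510 = 189.560399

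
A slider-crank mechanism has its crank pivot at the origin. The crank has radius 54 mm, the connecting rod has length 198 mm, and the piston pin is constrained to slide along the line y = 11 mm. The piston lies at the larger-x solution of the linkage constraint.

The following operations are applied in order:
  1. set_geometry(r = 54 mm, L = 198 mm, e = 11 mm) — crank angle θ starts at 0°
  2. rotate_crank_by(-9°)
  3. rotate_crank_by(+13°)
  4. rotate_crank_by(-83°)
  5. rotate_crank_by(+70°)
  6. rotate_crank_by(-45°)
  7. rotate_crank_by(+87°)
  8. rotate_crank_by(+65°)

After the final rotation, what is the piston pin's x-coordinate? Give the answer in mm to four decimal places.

set_geometry: r = 54 mm, L = 198 mm, e = 11 mm; θ ← 0°
rotate_crank_by(-9°): θ ← 0° -9° = -9°
rotate_crank_by(+13°): θ ← -9° +13° = 4°
rotate_crank_by(-83°): θ ← 4° -83° = -79°
rotate_crank_by(+70°): θ ← -79° +70° = -9°
rotate_crank_by(-45°): θ ← -9° -45° = -54°
rotate_crank_by(+87°): θ ← -54° +87° = 33°
rotate_crank_by(+65°): θ ← 33° +65° = 98°
crank pin P = (r cos θ, r sin θ) = (-7.515347, 53.474476)
h = r sin θ − e = 53.474476 − 11 = 42.474476
x = r cos θ + √(L² − h²) = -7.515347 + √(39204.0 − 1804.0811) = -7.515347 + 193.390586 = 185.875239

185.8752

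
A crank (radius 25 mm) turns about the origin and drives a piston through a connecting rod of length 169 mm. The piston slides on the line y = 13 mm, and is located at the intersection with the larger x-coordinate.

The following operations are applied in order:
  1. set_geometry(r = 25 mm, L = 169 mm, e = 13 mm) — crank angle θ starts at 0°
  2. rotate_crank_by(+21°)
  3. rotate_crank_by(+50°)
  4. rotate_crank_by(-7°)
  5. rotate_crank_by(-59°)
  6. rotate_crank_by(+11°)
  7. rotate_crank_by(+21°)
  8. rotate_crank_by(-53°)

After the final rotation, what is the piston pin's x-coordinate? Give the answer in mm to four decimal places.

191.8569

set_geometry: r = 25 mm, L = 169 mm, e = 13 mm; θ ← 0°
rotate_crank_by(+21°): θ ← 0° +21° = 21°
rotate_crank_by(+50°): θ ← 21° +50° = 71°
rotate_crank_by(-7°): θ ← 71° -7° = 64°
rotate_crank_by(-59°): θ ← 64° -59° = 5°
rotate_crank_by(+11°): θ ← 5° +11° = 16°
rotate_crank_by(+21°): θ ← 16° +21° = 37°
rotate_crank_by(-53°): θ ← 37° -53° = -16°
crank pin P = (r cos θ, r sin θ) = (24.031542, -6.890934)
h = r sin θ − e = -6.890934 − 13 = -19.890934
x = r cos θ + √(L² − h²) = 24.031542 + √(28561.0 − 395.6493) = 24.031542 + 167.825358 = 191.856900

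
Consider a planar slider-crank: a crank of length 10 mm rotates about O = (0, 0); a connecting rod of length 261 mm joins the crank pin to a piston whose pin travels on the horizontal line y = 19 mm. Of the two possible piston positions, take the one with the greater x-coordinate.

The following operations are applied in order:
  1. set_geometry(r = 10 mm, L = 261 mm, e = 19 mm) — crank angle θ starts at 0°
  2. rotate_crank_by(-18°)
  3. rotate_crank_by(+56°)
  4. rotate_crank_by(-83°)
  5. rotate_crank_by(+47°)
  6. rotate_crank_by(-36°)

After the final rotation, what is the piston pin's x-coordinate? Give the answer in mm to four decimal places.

268.1292

set_geometry: r = 10 mm, L = 261 mm, e = 19 mm; θ ← 0°
rotate_crank_by(-18°): θ ← 0° -18° = -18°
rotate_crank_by(+56°): θ ← -18° +56° = 38°
rotate_crank_by(-83°): θ ← 38° -83° = -45°
rotate_crank_by(+47°): θ ← -45° +47° = 2°
rotate_crank_by(-36°): θ ← 2° -36° = -34°
crank pin P = (r cos θ, r sin θ) = (8.290376, -5.591929)
h = r sin θ − e = -5.591929 − 19 = -24.591929
x = r cos θ + √(L² − h²) = 8.290376 + √(68121.0 − 604.7630) = 8.290376 + 259.838867 = 268.129243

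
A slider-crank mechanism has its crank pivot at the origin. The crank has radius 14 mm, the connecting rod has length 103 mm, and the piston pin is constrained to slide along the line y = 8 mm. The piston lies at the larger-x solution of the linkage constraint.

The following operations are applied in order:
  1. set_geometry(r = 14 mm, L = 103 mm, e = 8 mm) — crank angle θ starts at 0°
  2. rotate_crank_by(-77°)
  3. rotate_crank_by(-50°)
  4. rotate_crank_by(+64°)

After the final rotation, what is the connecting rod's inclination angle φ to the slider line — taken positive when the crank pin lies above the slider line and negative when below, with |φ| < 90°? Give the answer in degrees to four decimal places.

set_geometry: r = 14 mm, L = 103 mm, e = 8 mm; θ ← 0°
rotate_crank_by(-77°): θ ← 0° -77° = -77°
rotate_crank_by(-50°): θ ← -77° -50° = -127°
rotate_crank_by(+64°): θ ← -127° +64° = -63°
crank pin P = (r cos θ, r sin θ) = (6.355867, -12.474091)
h = r sin θ − e = -12.474091 − 8 = -20.474091
sin φ = h / L = -20.474091 / 103 = -0.19877759
φ = arcsin(-0.19877759) = -11.465485°

-11.4655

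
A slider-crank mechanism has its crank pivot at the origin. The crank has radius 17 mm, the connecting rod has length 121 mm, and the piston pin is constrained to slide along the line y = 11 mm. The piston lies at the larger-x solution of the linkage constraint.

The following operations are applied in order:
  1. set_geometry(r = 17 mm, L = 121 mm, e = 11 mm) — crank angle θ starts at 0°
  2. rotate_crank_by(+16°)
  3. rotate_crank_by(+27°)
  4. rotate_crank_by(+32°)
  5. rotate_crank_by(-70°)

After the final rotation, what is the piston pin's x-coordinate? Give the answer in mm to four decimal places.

137.5604

set_geometry: r = 17 mm, L = 121 mm, e = 11 mm; θ ← 0°
rotate_crank_by(+16°): θ ← 0° +16° = 16°
rotate_crank_by(+27°): θ ← 16° +27° = 43°
rotate_crank_by(+32°): θ ← 43° +32° = 75°
rotate_crank_by(-70°): θ ← 75° -70° = 5°
crank pin P = (r cos θ, r sin θ) = (16.935310, 1.481648)
h = r sin θ − e = 1.481648 − 11 = -9.518352
x = r cos θ + √(L² − h²) = 16.935310 + √(14641.0 − 90.5990) = 16.935310 + 120.625043 = 137.560353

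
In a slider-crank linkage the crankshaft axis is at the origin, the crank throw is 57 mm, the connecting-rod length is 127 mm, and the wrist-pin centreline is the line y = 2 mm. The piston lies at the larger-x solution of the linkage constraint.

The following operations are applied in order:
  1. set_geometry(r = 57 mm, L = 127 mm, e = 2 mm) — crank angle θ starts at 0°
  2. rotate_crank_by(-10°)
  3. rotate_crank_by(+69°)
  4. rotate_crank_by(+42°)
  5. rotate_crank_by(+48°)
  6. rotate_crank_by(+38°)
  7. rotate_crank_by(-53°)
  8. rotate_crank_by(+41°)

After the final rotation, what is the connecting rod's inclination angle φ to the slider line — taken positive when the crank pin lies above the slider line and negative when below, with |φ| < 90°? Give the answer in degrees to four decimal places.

1.3391

set_geometry: r = 57 mm, L = 127 mm, e = 2 mm; θ ← 0°
rotate_crank_by(-10°): θ ← 0° -10° = -10°
rotate_crank_by(+69°): θ ← -10° +69° = 59°
rotate_crank_by(+42°): θ ← 59° +42° = 101°
rotate_crank_by(+48°): θ ← 101° +48° = 149°
rotate_crank_by(+38°): θ ← 149° +38° = 187°
rotate_crank_by(-53°): θ ← 187° -53° = 134°
rotate_crank_by(+41°): θ ← 134° +41° = 175°
crank pin P = (r cos θ, r sin θ) = (-56.783098, 4.967877)
h = r sin θ − e = 4.967877 − 2 = 2.967877
sin φ = h / L = 2.967877 / 127 = 0.02336911
φ = arcsin(0.02336911) = 1.339073°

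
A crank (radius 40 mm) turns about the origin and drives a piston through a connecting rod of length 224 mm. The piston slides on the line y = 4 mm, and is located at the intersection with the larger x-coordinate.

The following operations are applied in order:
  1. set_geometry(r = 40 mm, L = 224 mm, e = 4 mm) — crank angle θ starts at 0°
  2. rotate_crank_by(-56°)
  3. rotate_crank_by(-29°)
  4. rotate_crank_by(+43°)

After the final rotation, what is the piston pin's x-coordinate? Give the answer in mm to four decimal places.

set_geometry: r = 40 mm, L = 224 mm, e = 4 mm; θ ← 0°
rotate_crank_by(-56°): θ ← 0° -56° = -56°
rotate_crank_by(-29°): θ ← -56° -29° = -85°
rotate_crank_by(+43°): θ ← -85° +43° = -42°
crank pin P = (r cos θ, r sin θ) = (29.725793, -26.765224)
h = r sin θ − e = -26.765224 − 4 = -30.765224
x = r cos θ + √(L² − h²) = 29.725793 + √(50176.0 − 946.4990) = 29.725793 + 221.877220 = 251.603014

251.6030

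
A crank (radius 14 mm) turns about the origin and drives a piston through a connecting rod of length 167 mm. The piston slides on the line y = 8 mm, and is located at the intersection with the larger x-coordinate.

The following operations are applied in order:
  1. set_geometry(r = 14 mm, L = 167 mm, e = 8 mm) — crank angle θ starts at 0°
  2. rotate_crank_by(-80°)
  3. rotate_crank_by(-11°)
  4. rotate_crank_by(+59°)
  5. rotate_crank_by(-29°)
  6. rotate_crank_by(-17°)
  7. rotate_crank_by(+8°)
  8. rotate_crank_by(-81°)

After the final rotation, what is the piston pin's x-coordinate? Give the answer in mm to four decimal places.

154.0993

set_geometry: r = 14 mm, L = 167 mm, e = 8 mm; θ ← 0°
rotate_crank_by(-80°): θ ← 0° -80° = -80°
rotate_crank_by(-11°): θ ← -80° -11° = -91°
rotate_crank_by(+59°): θ ← -91° +59° = -32°
rotate_crank_by(-29°): θ ← -32° -29° = -61°
rotate_crank_by(-17°): θ ← -61° -17° = -78°
rotate_crank_by(+8°): θ ← -78° +8° = -70°
rotate_crank_by(-81°): θ ← -70° -81° = -151°
crank pin P = (r cos θ, r sin θ) = (-12.244676, -6.787335)
h = r sin θ − e = -6.787335 − 8 = -14.787335
x = r cos θ + √(L² − h²) = -12.244676 + √(27889.0 − 218.6653) = -12.244676 + 166.344025 = 154.099349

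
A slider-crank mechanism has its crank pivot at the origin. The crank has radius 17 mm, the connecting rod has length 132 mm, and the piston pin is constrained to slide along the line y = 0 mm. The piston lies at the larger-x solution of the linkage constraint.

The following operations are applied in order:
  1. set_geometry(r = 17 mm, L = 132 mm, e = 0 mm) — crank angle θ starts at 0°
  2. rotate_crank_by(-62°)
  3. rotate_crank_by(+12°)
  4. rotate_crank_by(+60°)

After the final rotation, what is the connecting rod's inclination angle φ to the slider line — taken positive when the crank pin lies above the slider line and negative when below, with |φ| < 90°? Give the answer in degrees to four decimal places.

1.2815

set_geometry: r = 17 mm, L = 132 mm, e = 0 mm; θ ← 0°
rotate_crank_by(-62°): θ ← 0° -62° = -62°
rotate_crank_by(+12°): θ ← -62° +12° = -50°
rotate_crank_by(+60°): θ ← -50° +60° = 10°
crank pin P = (r cos θ, r sin θ) = (16.741732, 2.952019)
h = r sin θ − e = 2.952019 − 0 = 2.952019
sin φ = h / L = 2.952019 / 132 = 0.02236378
φ = arcsin(0.02236378) = 1.281457°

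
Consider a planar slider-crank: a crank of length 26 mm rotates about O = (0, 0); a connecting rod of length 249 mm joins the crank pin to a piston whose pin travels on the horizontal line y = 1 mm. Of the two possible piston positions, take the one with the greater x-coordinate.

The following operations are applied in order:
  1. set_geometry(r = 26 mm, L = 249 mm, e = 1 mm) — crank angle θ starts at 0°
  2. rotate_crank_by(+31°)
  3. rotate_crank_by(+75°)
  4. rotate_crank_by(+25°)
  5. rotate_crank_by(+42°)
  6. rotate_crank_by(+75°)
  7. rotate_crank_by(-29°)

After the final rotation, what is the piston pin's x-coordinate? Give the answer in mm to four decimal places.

set_geometry: r = 26 mm, L = 249 mm, e = 1 mm; θ ← 0°
rotate_crank_by(+31°): θ ← 0° +31° = 31°
rotate_crank_by(+75°): θ ← 31° +75° = 106°
rotate_crank_by(+25°): θ ← 106° +25° = 131°
rotate_crank_by(+42°): θ ← 131° +42° = 173°
rotate_crank_by(+75°): θ ← 173° +75° = 248°
rotate_crank_by(-29°): θ ← 248° -29° = 219°
crank pin P = (r cos θ, r sin θ) = (-20.205795, -16.362330)
h = r sin θ − e = -16.362330 − 1 = -17.362330
x = r cos θ + √(L² − h²) = -20.205795 + √(62001.0 − 301.4505) = -20.205795 + 248.393940 = 228.188145

228.1881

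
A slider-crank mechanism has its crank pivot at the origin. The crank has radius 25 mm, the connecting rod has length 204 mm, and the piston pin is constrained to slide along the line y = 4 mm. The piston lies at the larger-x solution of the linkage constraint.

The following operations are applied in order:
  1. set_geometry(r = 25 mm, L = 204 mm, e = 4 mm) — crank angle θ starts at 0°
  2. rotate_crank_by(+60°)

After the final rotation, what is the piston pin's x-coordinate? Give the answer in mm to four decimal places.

215.7350

set_geometry: r = 25 mm, L = 204 mm, e = 4 mm; θ ← 0°
rotate_crank_by(+60°): θ ← 0° +60° = 60°
crank pin P = (r cos θ, r sin θ) = (12.500000, 21.650635)
h = r sin θ − e = 21.650635 − 4 = 17.650635
x = r cos θ + √(L² − h²) = 12.500000 + √(41616.0 − 311.5449) = 12.500000 + 203.234975 = 215.734975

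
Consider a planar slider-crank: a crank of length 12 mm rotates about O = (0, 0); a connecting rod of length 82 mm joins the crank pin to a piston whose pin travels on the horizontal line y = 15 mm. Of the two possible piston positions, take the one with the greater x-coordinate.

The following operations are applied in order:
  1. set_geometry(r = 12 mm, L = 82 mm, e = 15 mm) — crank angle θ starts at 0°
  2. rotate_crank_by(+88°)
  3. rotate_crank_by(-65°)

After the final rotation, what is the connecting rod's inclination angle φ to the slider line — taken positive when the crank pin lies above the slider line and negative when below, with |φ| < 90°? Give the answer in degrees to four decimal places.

-7.2239

set_geometry: r = 12 mm, L = 82 mm, e = 15 mm; θ ← 0°
rotate_crank_by(+88°): θ ← 0° +88° = 88°
rotate_crank_by(-65°): θ ← 88° -65° = 23°
crank pin P = (r cos θ, r sin θ) = (11.046058, 4.688774)
h = r sin θ − e = 4.688774 − 15 = -10.311226
sin φ = h / L = -10.311226 / 82 = -0.12574666
φ = arcsin(-0.12574666) = -7.223877°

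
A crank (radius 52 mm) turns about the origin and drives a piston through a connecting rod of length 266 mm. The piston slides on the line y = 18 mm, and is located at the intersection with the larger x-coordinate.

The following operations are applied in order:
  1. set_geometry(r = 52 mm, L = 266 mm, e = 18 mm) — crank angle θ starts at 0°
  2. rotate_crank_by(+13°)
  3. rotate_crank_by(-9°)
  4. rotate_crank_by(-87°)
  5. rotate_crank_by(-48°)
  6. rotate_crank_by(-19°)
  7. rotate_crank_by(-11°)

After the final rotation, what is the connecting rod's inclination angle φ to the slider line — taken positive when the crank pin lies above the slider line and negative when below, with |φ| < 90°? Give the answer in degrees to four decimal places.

-7.5455

set_geometry: r = 52 mm, L = 266 mm, e = 18 mm; θ ← 0°
rotate_crank_by(+13°): θ ← 0° +13° = 13°
rotate_crank_by(-9°): θ ← 13° -9° = 4°
rotate_crank_by(-87°): θ ← 4° -87° = -83°
rotate_crank_by(-48°): θ ← -83° -48° = -131°
rotate_crank_by(-19°): θ ← -131° -19° = -150°
rotate_crank_by(-11°): θ ← -150° -11° = -161°
crank pin P = (r cos θ, r sin θ) = (-49.166966, -16.929544)
h = r sin θ − e = -16.929544 − 18 = -34.929544
sin φ = h / L = -34.929544 / 266 = -0.13131408
φ = arcsin(-0.13131408) = -7.545534°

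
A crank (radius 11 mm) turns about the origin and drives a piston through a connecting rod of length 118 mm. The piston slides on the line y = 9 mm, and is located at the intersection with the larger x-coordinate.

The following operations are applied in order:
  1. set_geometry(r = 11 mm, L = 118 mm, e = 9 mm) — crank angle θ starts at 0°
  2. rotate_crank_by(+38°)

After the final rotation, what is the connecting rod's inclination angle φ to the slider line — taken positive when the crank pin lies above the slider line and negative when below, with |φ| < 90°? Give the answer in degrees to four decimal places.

-1.0818

set_geometry: r = 11 mm, L = 118 mm, e = 9 mm; θ ← 0°
rotate_crank_by(+38°): θ ← 0° +38° = 38°
crank pin P = (r cos θ, r sin θ) = (8.668118, 6.772276)
h = r sin θ − e = 6.772276 − 9 = -2.227724
sin φ = h / L = -2.227724 / 118 = -0.01887902
φ = arcsin(-0.01887902) = -1.081752°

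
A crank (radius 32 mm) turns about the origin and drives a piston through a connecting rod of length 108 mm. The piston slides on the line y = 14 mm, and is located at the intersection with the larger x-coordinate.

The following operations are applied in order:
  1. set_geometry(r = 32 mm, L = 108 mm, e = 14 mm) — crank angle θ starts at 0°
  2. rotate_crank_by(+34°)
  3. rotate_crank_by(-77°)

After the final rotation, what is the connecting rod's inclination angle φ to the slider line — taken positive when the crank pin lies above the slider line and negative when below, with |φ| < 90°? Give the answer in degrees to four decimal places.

-19.3722

set_geometry: r = 32 mm, L = 108 mm, e = 14 mm; θ ← 0°
rotate_crank_by(+34°): θ ← 0° +34° = 34°
rotate_crank_by(-77°): θ ← 34° -77° = -43°
crank pin P = (r cos θ, r sin θ) = (23.403318, -21.823948)
h = r sin θ − e = -21.823948 − 14 = -35.823948
sin φ = h / L = -35.823948 / 108 = -0.33170322
φ = arcsin(-0.33170322) = -19.372187°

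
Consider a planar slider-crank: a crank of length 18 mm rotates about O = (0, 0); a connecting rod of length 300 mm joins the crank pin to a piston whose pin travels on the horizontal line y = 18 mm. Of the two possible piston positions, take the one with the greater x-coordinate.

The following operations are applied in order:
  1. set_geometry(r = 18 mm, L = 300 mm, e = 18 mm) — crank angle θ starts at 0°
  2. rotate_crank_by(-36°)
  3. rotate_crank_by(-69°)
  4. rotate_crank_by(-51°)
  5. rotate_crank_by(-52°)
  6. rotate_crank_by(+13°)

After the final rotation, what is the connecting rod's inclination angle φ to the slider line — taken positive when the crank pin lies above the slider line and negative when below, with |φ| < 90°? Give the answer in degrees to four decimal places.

set_geometry: r = 18 mm, L = 300 mm, e = 18 mm; θ ← 0°
rotate_crank_by(-36°): θ ← 0° -36° = -36°
rotate_crank_by(-69°): θ ← -36° -69° = -105°
rotate_crank_by(-51°): θ ← -105° -51° = -156°
rotate_crank_by(-52°): θ ← -156° -52° = -208°
rotate_crank_by(+13°): θ ← -208° +13° = -195°
crank pin P = (r cos θ, r sin θ) = (-17.386665, 4.658743)
h = r sin θ − e = 4.658743 − 18 = -13.341257
sin φ = h / L = -13.341257 / 300 = -0.04447086
φ = arcsin(-0.04447086) = -2.548833°

-2.5488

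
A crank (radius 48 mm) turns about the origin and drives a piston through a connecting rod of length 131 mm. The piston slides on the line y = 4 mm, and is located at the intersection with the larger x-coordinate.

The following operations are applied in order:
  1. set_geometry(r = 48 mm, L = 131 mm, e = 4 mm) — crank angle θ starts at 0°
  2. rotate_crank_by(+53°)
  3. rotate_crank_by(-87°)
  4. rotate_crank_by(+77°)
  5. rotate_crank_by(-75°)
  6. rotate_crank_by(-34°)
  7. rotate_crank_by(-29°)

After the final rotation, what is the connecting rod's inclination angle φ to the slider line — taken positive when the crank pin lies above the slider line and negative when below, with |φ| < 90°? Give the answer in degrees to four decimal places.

-23.3004

set_geometry: r = 48 mm, L = 131 mm, e = 4 mm; θ ← 0°
rotate_crank_by(+53°): θ ← 0° +53° = 53°
rotate_crank_by(-87°): θ ← 53° -87° = -34°
rotate_crank_by(+77°): θ ← -34° +77° = 43°
rotate_crank_by(-75°): θ ← 43° -75° = -32°
rotate_crank_by(-34°): θ ← -32° -34° = -66°
rotate_crank_by(-29°): θ ← -66° -29° = -95°
crank pin P = (r cos θ, r sin θ) = (-4.183476, -47.817346)
h = r sin θ − e = -47.817346 − 4 = -51.817346
sin φ = h / L = -51.817346 / 131 = -0.39555226
φ = arcsin(-0.39555226) = -23.300421°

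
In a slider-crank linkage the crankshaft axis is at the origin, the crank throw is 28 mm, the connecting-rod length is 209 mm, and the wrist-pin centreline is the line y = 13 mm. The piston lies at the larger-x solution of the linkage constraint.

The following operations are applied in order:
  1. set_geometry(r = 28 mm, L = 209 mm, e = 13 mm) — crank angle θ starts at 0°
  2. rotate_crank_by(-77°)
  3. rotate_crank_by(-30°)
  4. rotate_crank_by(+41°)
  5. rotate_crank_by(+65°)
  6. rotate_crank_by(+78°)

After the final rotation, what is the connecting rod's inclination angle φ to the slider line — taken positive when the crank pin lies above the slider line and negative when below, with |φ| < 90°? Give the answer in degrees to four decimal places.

3.9185

set_geometry: r = 28 mm, L = 209 mm, e = 13 mm; θ ← 0°
rotate_crank_by(-77°): θ ← 0° -77° = -77°
rotate_crank_by(-30°): θ ← -77° -30° = -107°
rotate_crank_by(+41°): θ ← -107° +41° = -66°
rotate_crank_by(+65°): θ ← -66° +65° = -1°
rotate_crank_by(+78°): θ ← -1° +78° = 77°
crank pin P = (r cos θ, r sin θ) = (6.298630, 27.282362)
h = r sin θ − e = 27.282362 − 13 = 14.282362
sin φ = h / L = 14.282362 / 209 = 0.06833666
φ = arcsin(0.06833666) = 3.918456°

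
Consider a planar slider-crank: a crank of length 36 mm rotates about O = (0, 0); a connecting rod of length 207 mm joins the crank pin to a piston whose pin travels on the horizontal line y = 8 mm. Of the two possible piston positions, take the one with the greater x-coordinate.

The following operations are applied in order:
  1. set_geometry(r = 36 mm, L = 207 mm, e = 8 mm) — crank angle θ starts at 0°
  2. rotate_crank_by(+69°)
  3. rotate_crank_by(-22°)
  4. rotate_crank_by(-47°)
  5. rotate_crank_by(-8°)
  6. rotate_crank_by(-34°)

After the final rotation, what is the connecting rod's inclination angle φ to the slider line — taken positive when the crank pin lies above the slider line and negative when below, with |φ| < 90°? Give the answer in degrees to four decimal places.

-8.9178

set_geometry: r = 36 mm, L = 207 mm, e = 8 mm; θ ← 0°
rotate_crank_by(+69°): θ ← 0° +69° = 69°
rotate_crank_by(-22°): θ ← 69° -22° = 47°
rotate_crank_by(-47°): θ ← 47° -47° = 0°
rotate_crank_by(-8°): θ ← 0° -8° = -8°
rotate_crank_by(-34°): θ ← -8° -34° = -42°
crank pin P = (r cos θ, r sin θ) = (26.753214, -24.088702)
h = r sin θ − e = -24.088702 − 8 = -32.088702
sin φ = h / L = -32.088702 / 207 = -0.15501788
φ = arcsin(-0.15501788) = -8.917833°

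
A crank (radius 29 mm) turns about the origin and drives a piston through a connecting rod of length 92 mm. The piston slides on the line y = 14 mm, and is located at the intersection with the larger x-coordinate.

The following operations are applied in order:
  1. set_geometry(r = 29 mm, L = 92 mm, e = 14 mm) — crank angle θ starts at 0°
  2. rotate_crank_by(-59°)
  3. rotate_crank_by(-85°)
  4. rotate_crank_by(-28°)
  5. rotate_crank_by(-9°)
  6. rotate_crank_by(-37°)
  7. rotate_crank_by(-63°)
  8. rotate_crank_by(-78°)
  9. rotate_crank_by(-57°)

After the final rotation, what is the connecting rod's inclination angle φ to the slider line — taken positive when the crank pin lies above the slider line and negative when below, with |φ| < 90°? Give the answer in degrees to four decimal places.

set_geometry: r = 29 mm, L = 92 mm, e = 14 mm; θ ← 0°
rotate_crank_by(-59°): θ ← 0° -59° = -59°
rotate_crank_by(-85°): θ ← -59° -85° = -144°
rotate_crank_by(-28°): θ ← -144° -28° = -172°
rotate_crank_by(-9°): θ ← -172° -9° = -181°
rotate_crank_by(-37°): θ ← -181° -37° = -218°
rotate_crank_by(-63°): θ ← -218° -63° = -281°
rotate_crank_by(-78°): θ ← -281° -78° = -359°
rotate_crank_by(-57°): θ ← -359° -57° = -416°
crank pin P = (r cos θ, r sin θ) = (16.216594, -24.042090)
h = r sin θ − e = -24.042090 − 14 = -38.042090
sin φ = h / L = -38.042090 / 92 = -0.41350097
φ = arcsin(-0.41350097) = -24.424951°

-24.4250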